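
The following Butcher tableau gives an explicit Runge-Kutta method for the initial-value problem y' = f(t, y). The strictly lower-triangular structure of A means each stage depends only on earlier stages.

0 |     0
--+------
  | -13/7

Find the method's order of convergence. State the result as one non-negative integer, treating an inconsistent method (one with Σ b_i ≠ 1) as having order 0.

b = (-13/7)
c = (0)
Σ b_i: (-13/7)·1 = -13/7 ≠ 1 ⇒ order 0.

0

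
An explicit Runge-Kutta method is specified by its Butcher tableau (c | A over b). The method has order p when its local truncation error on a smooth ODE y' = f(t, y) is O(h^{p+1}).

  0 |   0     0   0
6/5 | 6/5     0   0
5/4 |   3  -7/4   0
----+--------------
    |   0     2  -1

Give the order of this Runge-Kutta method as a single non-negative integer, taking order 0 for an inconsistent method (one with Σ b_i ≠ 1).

b = (0, 2, -1)
c = (0, 6/5, 5/4)
Ac = (0, 0, -21/10)
Σ b_i: 2·1 + (-1)·1 = 1 ✓
b·c: 2·6/5 + (-1)·5/4 = 23/20 ≠ 1/2 ⇒ order 1.

1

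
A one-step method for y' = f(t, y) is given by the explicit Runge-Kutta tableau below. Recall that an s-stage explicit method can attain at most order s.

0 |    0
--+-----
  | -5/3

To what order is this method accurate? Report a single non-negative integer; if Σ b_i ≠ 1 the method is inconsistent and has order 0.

0

b = (-5/3)
c = (0)
Σ b_i: (-5/3)·1 = -5/3 ≠ 1 ⇒ order 0.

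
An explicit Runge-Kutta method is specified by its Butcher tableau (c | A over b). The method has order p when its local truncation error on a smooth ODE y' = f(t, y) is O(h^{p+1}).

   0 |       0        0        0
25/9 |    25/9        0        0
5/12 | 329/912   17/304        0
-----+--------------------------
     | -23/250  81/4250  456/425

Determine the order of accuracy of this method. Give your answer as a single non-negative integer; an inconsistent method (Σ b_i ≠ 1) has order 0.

b = (-23/250, 81/4250, 456/425)
c = (0, 25/9, 5/12)
Ac = (0, 0, 425/2736)
Σ b_i: (-23/250)·1 + 81/4250·1 + 456/425·1 = 1 ✓
b·c: 81/4250·25/9 + 456/425·5/12 = 1/2 ✓
b·c²: 81/4250·625/81 + 456/425·25/144 = 1/3 ✓
b·Ac: 456/425·425/2736 = 1/6 ✓; 3 stages ⇒ order 3.

3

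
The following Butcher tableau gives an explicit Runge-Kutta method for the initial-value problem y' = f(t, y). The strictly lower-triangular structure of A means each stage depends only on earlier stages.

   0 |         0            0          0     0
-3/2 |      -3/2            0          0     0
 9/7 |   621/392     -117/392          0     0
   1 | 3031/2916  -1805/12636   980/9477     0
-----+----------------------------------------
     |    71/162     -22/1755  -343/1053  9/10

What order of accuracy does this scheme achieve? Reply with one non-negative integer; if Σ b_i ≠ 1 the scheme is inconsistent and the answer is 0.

b = (71/162, -22/1755, -343/1053, 9/10)
c = (0, -3/2, 9/7, 1)
Ac = (0, 0, 351/784, 25/72)
Σ b_i: 71/162·1 + (-22/1755)·1 + (-343/1053)·1 + 9/10·1 = 1 ✓
b·c: (-22/1755)·(-3/2) + (-343/1053)·9/7 + 9/10·1 = 1/2 ✓
b·c²: (-22/1755)·9/4 + (-343/1053)·81/49 + 9/10·1 = 1/3 ✓
b·Ac: (-343/1053)·351/784 + 9/10·25/72 = 1/6 ✓
b·c³: (-22/1755)·(-27/8) + (-343/1053)·729/343 + 9/10·1 = 1/4 ✓
b·(c∘Ac): (-343/1053)·3159/5488 + 9/10·25/72 = 1/8 ✓
b·Ac²: (-343/1053)·(-1053/1568) + 9/10·(-65/432) = 1/12 ✓
b·A²c: 9/10·5/108 = 1/24 ✓; 4 stages ⇒ order 4.

4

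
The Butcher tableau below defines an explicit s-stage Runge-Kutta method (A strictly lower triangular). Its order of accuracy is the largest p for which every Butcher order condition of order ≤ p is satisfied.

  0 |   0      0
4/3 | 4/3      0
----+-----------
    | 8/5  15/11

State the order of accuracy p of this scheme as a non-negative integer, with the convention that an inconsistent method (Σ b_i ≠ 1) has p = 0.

0

b = (8/5, 15/11)
c = (0, 4/3)
Σ b_i: 8/5·1 + 15/11·1 = 163/55 ≠ 1 ⇒ order 0.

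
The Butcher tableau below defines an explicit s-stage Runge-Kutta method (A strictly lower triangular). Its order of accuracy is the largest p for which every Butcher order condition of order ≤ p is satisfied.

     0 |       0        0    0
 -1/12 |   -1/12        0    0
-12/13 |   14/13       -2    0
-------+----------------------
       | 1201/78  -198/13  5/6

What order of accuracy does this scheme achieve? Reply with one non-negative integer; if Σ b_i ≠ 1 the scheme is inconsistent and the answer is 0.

2

b = (1201/78, -198/13, 5/6)
c = (0, -1/12, -12/13)
Ac = (0, 0, 1/6)
Σ b_i: 1201/78·1 + (-198/13)·1 + 5/6·1 = 1 ✓
b·c: (-198/13)·(-1/12) + 5/6·(-12/13) = 1/2 ✓
b·c²: (-198/13)·1/144 + 5/6·144/169 = 817/1352 ≠ 1/3 ⇒ order 2.
b·Ac: 5/6·1/6 = 5/36 ≠ 1/6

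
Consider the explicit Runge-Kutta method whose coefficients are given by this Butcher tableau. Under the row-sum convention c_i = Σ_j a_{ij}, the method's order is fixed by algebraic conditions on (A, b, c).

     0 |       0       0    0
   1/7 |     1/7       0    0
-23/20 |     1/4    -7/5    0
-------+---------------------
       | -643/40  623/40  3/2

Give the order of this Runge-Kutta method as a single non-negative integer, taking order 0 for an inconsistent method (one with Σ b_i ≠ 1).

b = (-643/40, 623/40, 3/2)
c = (0, 1/7, -23/20)
Ac = (0, 0, -1/5)
Σ b_i: (-643/40)·1 + 623/40·1 + 3/2·1 = 1 ✓
b·c: 623/40·1/7 + 3/2·(-23/20) = 1/2 ✓
b·c²: 623/40·1/49 + 3/2·529/400 = 12889/5600 ≠ 1/3 ⇒ order 2.
b·Ac: 3/2·(-1/5) = -3/10 ≠ 1/6

2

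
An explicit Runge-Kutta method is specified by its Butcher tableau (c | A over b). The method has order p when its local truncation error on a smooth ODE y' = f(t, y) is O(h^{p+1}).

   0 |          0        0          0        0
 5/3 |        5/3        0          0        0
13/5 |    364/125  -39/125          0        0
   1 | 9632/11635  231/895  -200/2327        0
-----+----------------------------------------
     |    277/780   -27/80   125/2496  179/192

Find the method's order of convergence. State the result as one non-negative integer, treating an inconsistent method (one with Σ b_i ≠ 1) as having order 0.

4

b = (277/780, -27/80, 125/2496, 179/192)
c = (0, 5/3, 13/5, 1)
Ac = (0, 0, -13/25, 37/179)
Σ b_i: 277/780·1 + (-27/80)·1 + 125/2496·1 + 179/192·1 = 1 ✓
b·c: (-27/80)·5/3 + 125/2496·13/5 + 179/192·1 = 1/2 ✓
b·c²: (-27/80)·25/9 + 125/2496·169/25 + 179/192·1 = 1/3 ✓
b·Ac: 125/2496·(-13/25) + 179/192·37/179 = 1/6 ✓
b·c³: (-27/80)·125/27 + 125/2496·2197/125 + 179/192·1 = 1/4 ✓
b·(c∘Ac): 125/2496·(-169/125) + 179/192·37/179 = 1/8 ✓
b·Ac²: 125/2496·(-13/15) + 179/192·73/537 = 1/12 ✓
b·A²c: 179/192·8/179 = 1/24 ✓; 4 stages ⇒ order 4.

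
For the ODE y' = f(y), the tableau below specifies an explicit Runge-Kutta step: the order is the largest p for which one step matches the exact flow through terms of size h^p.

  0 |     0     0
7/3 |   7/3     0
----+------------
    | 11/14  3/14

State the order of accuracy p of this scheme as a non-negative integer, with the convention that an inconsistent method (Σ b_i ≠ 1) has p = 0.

b = (11/14, 3/14)
c = (0, 7/3)
Σ b_i: 11/14·1 + 3/14·1 = 1 ✓
b·c: 3/14·7/3 = 1/2 ✓; 2 stages ⇒ order 2.

2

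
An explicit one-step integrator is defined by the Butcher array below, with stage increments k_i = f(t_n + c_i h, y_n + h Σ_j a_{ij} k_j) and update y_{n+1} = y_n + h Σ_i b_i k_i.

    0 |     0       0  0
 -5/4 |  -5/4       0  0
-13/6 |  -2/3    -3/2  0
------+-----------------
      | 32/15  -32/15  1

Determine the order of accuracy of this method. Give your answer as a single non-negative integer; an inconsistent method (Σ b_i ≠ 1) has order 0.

2

b = (32/15, -32/15, 1)
c = (0, -5/4, -13/6)
Ac = (0, 0, 15/8)
Σ b_i: 32/15·1 + (-32/15)·1 + 1·1 = 1 ✓
b·c: (-32/15)·(-5/4) + 1·(-13/6) = 1/2 ✓
b·c²: (-32/15)·25/16 + 1·169/36 = 49/36 ≠ 1/3 ⇒ order 2.
b·Ac: 1·15/8 = 15/8 ≠ 1/6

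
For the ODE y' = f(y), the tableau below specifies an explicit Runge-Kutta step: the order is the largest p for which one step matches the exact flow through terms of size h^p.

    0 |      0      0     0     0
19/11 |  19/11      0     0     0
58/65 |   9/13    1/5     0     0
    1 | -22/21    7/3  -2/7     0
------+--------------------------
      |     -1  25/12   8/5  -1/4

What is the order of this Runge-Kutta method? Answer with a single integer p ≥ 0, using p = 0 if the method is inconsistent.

b = (-1, 25/12, 8/5, -1/4)
c = (0, 19/11, 58/65, 1)
Ac = (0, 0, 19/55, 56687/15015)
Σ b_i: (-1)·1 + 25/12·1 + 8/5·1 + (-1/4)·1 = 73/30 ≠ 1 ⇒ order 0.

0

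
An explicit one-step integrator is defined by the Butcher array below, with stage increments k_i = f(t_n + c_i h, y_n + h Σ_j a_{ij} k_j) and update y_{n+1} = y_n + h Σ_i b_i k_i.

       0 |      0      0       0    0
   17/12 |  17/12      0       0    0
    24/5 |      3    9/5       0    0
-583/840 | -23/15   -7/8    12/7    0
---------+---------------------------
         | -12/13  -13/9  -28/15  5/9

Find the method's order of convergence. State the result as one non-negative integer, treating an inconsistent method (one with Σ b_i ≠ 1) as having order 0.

0

b = (-12/13, -13/9, -28/15, 5/9)
c = (0, 17/12, 24/5, -583/840)
Ac = (0, 0, 51/20, 23483/3360)
Σ b_i: (-12/13)·1 + (-13/9)·1 + (-28/15)·1 + 5/9·1 = -2152/585 ≠ 1 ⇒ order 0.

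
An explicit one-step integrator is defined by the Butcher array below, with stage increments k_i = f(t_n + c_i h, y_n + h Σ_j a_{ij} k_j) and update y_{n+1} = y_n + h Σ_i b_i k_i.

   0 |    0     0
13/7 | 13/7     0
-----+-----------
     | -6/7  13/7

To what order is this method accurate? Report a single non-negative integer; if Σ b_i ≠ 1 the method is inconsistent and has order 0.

b = (-6/7, 13/7)
c = (0, 13/7)
Σ b_i: (-6/7)·1 + 13/7·1 = 1 ✓
b·c: 13/7·13/7 = 169/49 ≠ 1/2 ⇒ order 1.

1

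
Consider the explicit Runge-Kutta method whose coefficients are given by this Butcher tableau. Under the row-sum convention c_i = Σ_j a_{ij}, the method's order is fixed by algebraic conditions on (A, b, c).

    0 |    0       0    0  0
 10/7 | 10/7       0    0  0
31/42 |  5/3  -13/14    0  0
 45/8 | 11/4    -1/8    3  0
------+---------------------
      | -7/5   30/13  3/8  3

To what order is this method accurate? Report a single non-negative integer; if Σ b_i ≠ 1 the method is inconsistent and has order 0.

0

b = (-7/5, 30/13, 3/8, 3)
c = (0, 10/7, 31/42, 45/8)
Ac = (0, 0, -65/49, 57/28)
Σ b_i: (-7/5)·1 + 30/13·1 + 3/8·1 + 3·1 = 2227/520 ≠ 1 ⇒ order 0.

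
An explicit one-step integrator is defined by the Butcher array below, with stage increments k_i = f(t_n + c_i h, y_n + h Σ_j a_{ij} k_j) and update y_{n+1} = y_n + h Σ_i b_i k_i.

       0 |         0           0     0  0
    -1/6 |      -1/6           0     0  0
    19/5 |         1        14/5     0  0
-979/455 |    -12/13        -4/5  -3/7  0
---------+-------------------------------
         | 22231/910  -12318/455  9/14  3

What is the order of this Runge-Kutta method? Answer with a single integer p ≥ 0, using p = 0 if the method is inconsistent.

2

b = (22231/910, -12318/455, 9/14, 3)
c = (0, -1/6, 19/5, -979/455)
Ac = (0, 0, -7/15, -157/105)
Σ b_i: 22231/910·1 + (-12318/455)·1 + 9/14·1 + 3·1 = 1 ✓
b·c: (-12318/455)·(-1/6) + 9/14·19/5 + 3·(-979/455) = 1/2 ✓
b·c²: (-12318/455)·1/36 + 9/14·361/25 + 3·958441/207025 = 13924262/621075 ≠ 1/3 ⇒ order 2.
b·Ac: 9/14·(-7/15) + 3·(-157/105) = -67/14 ≠ 1/6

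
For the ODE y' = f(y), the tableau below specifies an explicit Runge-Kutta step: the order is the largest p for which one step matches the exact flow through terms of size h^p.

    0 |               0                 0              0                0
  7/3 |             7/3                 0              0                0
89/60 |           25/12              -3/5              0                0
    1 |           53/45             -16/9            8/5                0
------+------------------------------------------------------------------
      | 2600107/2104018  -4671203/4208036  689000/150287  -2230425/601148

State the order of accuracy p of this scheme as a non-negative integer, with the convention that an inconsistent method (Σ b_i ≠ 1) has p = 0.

3

b = (2600107/2104018, -4671203/4208036, 689000/150287, -2230425/601148)
c = (0, 7/3, 89/60, 1)
Ac = (0, 0, -7/5, -1198/675)
Σ b_i: 2600107/2104018·1 + (-4671203/4208036)·1 + 689000/150287·1 + (-2230425/601148)·1 = 1 ✓
b·c: (-4671203/4208036)·7/3 + 689000/150287·89/60 + (-2230425/601148)·1 = 1/2 ✓
b·c²: (-4671203/4208036)·49/9 + 689000/150287·7921/3600 + (-2230425/601148)·1 = 1/3 ✓
b·Ac: 689000/150287·(-7/5) + (-2230425/601148)·(-1198/675) = 1/6 ✓
b·c³: (-4671203/4208036)·343/27 + 689000/150287·704969/216000 + (-2230425/601148)·1 = -10277467/3606888 ≠ 1/4 ⇒ order 3.
b·(c∘Ac): 689000/150287·(-623/300) + (-2230425/601148)·(-1198/675) = -882351/300574 ≠ 1/8
b·Ac²: 689000/150287·(-49/15) + (-2230425/601148)·(-124711/20250) = 425996143/54103320 ≠ 1/12
b·A²c: (-2230425/601148)·(-56/25) = 1249038/150287 ≠ 1/24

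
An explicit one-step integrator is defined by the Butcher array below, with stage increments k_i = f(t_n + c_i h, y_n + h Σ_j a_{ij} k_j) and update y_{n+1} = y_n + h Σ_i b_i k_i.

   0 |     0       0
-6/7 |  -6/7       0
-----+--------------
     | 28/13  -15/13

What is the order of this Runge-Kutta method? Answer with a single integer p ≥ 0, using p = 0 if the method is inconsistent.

b = (28/13, -15/13)
c = (0, -6/7)
Σ b_i: 28/13·1 + (-15/13)·1 = 1 ✓
b·c: (-15/13)·(-6/7) = 90/91 ≠ 1/2 ⇒ order 1.

1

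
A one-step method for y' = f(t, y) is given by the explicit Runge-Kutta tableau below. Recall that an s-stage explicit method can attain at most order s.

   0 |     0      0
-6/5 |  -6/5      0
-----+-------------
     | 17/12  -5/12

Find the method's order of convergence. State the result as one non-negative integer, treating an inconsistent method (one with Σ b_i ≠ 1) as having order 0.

b = (17/12, -5/12)
c = (0, -6/5)
Σ b_i: 17/12·1 + (-5/12)·1 = 1 ✓
b·c: (-5/12)·(-6/5) = 1/2 ✓; 2 stages ⇒ order 2.

2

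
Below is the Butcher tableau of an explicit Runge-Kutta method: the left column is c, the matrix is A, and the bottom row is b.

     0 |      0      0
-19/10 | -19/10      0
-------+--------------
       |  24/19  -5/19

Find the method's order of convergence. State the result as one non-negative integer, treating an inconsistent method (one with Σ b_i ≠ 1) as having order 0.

b = (24/19, -5/19)
c = (0, -19/10)
Σ b_i: 24/19·1 + (-5/19)·1 = 1 ✓
b·c: (-5/19)·(-19/10) = 1/2 ✓; 2 stages ⇒ order 2.

2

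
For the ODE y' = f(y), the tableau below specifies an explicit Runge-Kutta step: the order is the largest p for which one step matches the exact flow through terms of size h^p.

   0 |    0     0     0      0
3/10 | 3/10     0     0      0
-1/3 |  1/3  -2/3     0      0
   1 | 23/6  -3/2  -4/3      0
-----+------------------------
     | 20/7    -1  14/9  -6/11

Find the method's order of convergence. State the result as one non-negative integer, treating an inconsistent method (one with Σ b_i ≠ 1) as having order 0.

b = (20/7, -1, 14/9, -6/11)
c = (0, 3/10, -1/3, 1)
Ac = (0, 0, -1/5, -1/180)
Σ b_i: 20/7·1 + (-1)·1 + 14/9·1 + (-6/11)·1 = 1987/693 ≠ 1 ⇒ order 0.

0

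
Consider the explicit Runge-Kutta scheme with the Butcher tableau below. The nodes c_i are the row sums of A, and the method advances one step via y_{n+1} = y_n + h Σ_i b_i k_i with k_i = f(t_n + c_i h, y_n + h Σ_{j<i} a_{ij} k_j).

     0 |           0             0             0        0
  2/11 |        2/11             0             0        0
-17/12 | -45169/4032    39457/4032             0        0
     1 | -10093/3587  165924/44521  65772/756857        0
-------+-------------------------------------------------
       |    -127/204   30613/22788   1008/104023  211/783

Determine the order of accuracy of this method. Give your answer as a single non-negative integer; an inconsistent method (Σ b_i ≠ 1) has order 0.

4

b = (-127/204, 30613/22788, 1008/104023, 211/783)
c = (0, 2/11, -17/12, 1)
Ac = (0, 0, 3587/2016, 117/211)
Σ b_i: (-127/204)·1 + 30613/22788·1 + 1008/104023·1 + 211/783·1 = 1 ✓
b·c: 30613/22788·2/11 + 1008/104023·(-17/12) + 211/783·1 = 1/2 ✓
b·c²: 30613/22788·4/121 + 1008/104023·289/144 + 211/783·1 = 1/3 ✓
b·Ac: 1008/104023·3587/2016 + 211/783·117/211 = 1/6 ✓
b·c³: 30613/22788·8/1331 + 1008/104023·(-4913/1728) + 211/783·1 = 1/4 ✓
b·(c∘Ac): 1008/104023·(-60979/24192) + 211/783·117/211 = 1/8 ✓
b·Ac²: 1008/104023·3587/11088 + 211/783·2763/9284 = 1/12 ✓
b·A²c: 211/783·261/1688 = 1/24 ✓; 4 stages ⇒ order 4.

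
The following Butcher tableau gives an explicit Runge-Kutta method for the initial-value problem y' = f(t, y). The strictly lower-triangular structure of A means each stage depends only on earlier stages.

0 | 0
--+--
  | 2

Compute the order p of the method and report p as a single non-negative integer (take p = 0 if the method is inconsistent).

0

b = (2)
c = (0)
Σ b_i: 2·1 = 2 ≠ 1 ⇒ order 0.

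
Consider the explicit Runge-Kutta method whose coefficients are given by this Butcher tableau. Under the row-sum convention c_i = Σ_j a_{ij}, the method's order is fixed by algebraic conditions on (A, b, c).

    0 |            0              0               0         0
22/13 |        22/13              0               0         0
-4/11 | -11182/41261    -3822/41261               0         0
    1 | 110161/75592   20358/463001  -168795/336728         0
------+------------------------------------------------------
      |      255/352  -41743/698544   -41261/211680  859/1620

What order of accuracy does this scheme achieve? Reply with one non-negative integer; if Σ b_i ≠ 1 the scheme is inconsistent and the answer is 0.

4

b = (255/352, -41743/698544, -41261/211680, 859/1620)
c = (0, 22/13, -4/11, 1)
Ac = (0, 0, -588/3751, 441/1718)
Σ b_i: 255/352·1 + (-41743/698544)·1 + (-41261/211680)·1 + 859/1620·1 = 1 ✓
b·c: (-41743/698544)·22/13 + (-41261/211680)·(-4/11) + 859/1620·1 = 1/2 ✓
b·c²: (-41743/698544)·484/169 + (-41261/211680)·16/121 + 859/1620·1 = 1/3 ✓
b·Ac: (-41261/211680)·(-588/3751) + 859/1620·441/1718 = 1/6 ✓
b·c³: (-41743/698544)·10648/2197 + (-41261/211680)·(-64/1331) + 859/1620·1 = 1/4 ✓
b·(c∘Ac): (-41261/211680)·2352/41261 + 859/1620·441/1718 = 1/8 ✓
b·Ac²: (-41261/211680)·(-1176/4433) + 859/1620·666/11167 = 1/12 ✓
b·A²c: 859/1620·135/1718 = 1/24 ✓; 4 stages ⇒ order 4.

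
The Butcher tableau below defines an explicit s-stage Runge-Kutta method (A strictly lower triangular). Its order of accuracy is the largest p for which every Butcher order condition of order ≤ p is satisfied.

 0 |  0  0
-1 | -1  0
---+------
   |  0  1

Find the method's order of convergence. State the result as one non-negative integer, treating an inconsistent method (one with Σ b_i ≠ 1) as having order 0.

1

b = (0, 1)
c = (0, -1)
Σ b_i: 1·1 = 1 ✓
b·c: 1·(-1) = -1 ≠ 1/2 ⇒ order 1.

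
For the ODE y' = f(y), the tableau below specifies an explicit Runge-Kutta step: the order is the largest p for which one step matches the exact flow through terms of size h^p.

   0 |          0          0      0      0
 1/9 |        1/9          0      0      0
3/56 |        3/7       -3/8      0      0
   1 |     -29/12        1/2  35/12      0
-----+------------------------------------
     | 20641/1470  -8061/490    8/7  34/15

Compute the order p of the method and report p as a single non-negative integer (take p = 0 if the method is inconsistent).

2

b = (20641/1470, -8061/490, 8/7, 34/15)
c = (0, 1/9, 3/56, 1)
Ac = (0, 0, -1/24, 61/288)
Σ b_i: 20641/1470·1 + (-8061/490)·1 + 8/7·1 + 34/15·1 = 1 ✓
b·c: (-8061/490)·1/9 + 8/7·3/56 + 34/15·1 = 1/2 ✓
b·c²: (-8061/490)·1/81 + 8/7·9/3136 + 34/15·1 = 765643/370440 ≠ 1/3 ⇒ order 2.
b·Ac: 8/7·(-1/24) + 34/15·61/288 = 6539/15120 ≠ 1/6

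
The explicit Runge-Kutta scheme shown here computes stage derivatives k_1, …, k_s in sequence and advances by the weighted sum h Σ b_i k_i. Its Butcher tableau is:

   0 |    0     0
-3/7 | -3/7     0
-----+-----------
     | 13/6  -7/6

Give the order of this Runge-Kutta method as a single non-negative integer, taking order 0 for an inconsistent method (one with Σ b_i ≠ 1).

b = (13/6, -7/6)
c = (0, -3/7)
Σ b_i: 13/6·1 + (-7/6)·1 = 1 ✓
b·c: (-7/6)·(-3/7) = 1/2 ✓; 2 stages ⇒ order 2.

2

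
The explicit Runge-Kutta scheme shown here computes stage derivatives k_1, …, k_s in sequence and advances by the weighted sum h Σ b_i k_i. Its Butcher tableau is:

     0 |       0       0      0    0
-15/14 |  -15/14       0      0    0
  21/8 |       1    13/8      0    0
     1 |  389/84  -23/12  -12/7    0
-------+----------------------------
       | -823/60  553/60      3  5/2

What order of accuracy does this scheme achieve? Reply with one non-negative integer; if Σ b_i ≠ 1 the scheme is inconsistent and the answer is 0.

2

b = (-823/60, 553/60, 3, 5/2)
c = (0, -15/14, 21/8, 1)
Ac = (0, 0, -195/112, -137/56)
Σ b_i: (-823/60)·1 + 553/60·1 + 3·1 + 5/2·1 = 1 ✓
b·c: 553/60·(-15/14) + 3·21/8 + 5/2·1 = 1/2 ✓
b·c²: 553/60·225/196 + 3·441/64 + 5/2·1 = 15121/448 ≠ 1/3 ⇒ order 2.
b·Ac: 3·(-195/112) + 5/2·(-137/56) = -635/56 ≠ 1/6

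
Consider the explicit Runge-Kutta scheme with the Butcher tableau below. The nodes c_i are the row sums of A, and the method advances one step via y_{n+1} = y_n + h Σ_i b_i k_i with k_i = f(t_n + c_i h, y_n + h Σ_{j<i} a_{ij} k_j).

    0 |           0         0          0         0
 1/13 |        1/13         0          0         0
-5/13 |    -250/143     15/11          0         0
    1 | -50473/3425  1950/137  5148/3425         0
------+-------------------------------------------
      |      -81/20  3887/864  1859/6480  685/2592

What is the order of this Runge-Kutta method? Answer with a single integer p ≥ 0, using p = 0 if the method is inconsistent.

b = (-81/20, 3887/864, 1859/6480, 685/2592)
c = (0, 1/13, -5/13, 1)
Ac = (0, 0, 15/143, 354/685)
Σ b_i: (-81/20)·1 + 3887/864·1 + 1859/6480·1 + 685/2592·1 = 1 ✓
b·c: 3887/864·1/13 + 1859/6480·(-5/13) + 685/2592·1 = 1/2 ✓
b·c²: 3887/864·1/169 + 1859/6480·25/169 + 685/2592·1 = 1/3 ✓
b·Ac: 1859/6480·15/143 + 685/2592·354/685 = 1/6 ✓
b·c³: 3887/864·1/2197 + 1859/6480·(-125/2197) + 685/2592·1 = 1/4 ✓
b·(c∘Ac): 1859/6480·(-75/1859) + 685/2592·354/685 = 1/8 ✓
b·Ac²: 1859/6480·15/1859 + 685/2592·42/137 = 1/12 ✓
b·A²c: 685/2592·108/685 = 1/24 ✓; 4 stages ⇒ order 4.

4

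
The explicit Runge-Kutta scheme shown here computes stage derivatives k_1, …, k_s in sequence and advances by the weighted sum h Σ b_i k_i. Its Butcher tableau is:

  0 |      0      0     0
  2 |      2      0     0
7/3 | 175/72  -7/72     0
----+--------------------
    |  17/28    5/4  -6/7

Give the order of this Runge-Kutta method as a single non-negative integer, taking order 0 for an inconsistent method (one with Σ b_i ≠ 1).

3

b = (17/28, 5/4, -6/7)
c = (0, 2, 7/3)
Ac = (0, 0, -7/36)
Σ b_i: 17/28·1 + 5/4·1 + (-6/7)·1 = 1 ✓
b·c: 5/4·2 + (-6/7)·7/3 = 1/2 ✓
b·c²: 5/4·4 + (-6/7)·49/9 = 1/3 ✓
b·Ac: (-6/7)·(-7/36) = 1/6 ✓; 3 stages ⇒ order 3.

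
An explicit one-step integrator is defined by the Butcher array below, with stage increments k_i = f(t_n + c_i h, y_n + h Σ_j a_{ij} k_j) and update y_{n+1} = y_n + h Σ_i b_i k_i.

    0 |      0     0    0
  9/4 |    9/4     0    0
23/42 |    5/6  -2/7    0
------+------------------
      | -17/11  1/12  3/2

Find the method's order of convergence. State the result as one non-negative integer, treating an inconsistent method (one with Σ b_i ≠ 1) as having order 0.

0

b = (-17/11, 1/12, 3/2)
c = (0, 9/4, 23/42)
Ac = (0, 0, -9/14)
Σ b_i: (-17/11)·1 + 1/12·1 + 3/2·1 = 5/132 ≠ 1 ⇒ order 0.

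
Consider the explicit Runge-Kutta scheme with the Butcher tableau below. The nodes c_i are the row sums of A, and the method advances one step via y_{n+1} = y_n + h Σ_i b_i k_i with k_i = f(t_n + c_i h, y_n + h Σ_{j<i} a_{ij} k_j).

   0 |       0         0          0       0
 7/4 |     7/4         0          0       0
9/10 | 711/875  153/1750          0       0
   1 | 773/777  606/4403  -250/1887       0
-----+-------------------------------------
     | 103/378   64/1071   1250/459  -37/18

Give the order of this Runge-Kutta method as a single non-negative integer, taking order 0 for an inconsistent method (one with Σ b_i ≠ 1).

4

b = (103/378, 64/1071, 1250/459, -37/18)
c = (0, 7/4, 9/10, 1)
Ac = (0, 0, 153/1000, 9/74)
Σ b_i: 103/378·1 + 64/1071·1 + 1250/459·1 + (-37/18)·1 = 1 ✓
b·c: 64/1071·7/4 + 1250/459·9/10 + (-37/18)·1 = 1/2 ✓
b·c²: 64/1071·49/16 + 1250/459·81/100 + (-37/18)·1 = 1/3 ✓
b·Ac: 1250/459·153/1000 + (-37/18)·9/74 = 1/6 ✓
b·c³: 64/1071·343/64 + 1250/459·729/1000 + (-37/18)·1 = 1/4 ✓
b·(c∘Ac): 1250/459·1377/10000 + (-37/18)·9/74 = 1/8 ✓
b·Ac²: 1250/459·1071/4000 + (-37/18)·93/296 = 1/12 ✓
b·A²c: (-37/18)·(-3/148) = 1/24 ✓; 4 stages ⇒ order 4.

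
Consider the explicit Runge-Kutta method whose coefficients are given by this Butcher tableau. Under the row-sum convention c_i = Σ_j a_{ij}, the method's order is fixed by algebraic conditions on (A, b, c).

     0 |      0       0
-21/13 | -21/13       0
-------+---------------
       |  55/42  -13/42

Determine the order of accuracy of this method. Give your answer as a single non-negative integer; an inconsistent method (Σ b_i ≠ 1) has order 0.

2

b = (55/42, -13/42)
c = (0, -21/13)
Σ b_i: 55/42·1 + (-13/42)·1 = 1 ✓
b·c: (-13/42)·(-21/13) = 1/2 ✓; 2 stages ⇒ order 2.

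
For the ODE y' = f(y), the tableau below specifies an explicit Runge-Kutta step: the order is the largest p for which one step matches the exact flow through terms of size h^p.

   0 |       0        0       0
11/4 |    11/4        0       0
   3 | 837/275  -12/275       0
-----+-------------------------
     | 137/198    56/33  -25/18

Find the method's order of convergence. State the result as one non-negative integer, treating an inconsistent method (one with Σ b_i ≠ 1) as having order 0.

3

b = (137/198, 56/33, -25/18)
c = (0, 11/4, 3)
Ac = (0, 0, -3/25)
Σ b_i: 137/198·1 + 56/33·1 + (-25/18)·1 = 1 ✓
b·c: 56/33·11/4 + (-25/18)·3 = 1/2 ✓
b·c²: 56/33·121/16 + (-25/18)·9 = 1/3 ✓
b·Ac: (-25/18)·(-3/25) = 1/6 ✓; 3 stages ⇒ order 3.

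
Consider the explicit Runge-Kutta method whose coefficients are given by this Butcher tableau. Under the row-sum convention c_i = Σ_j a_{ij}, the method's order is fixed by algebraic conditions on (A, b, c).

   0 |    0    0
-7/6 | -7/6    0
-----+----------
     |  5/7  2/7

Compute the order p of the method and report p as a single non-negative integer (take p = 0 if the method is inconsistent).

1

b = (5/7, 2/7)
c = (0, -7/6)
Σ b_i: 5/7·1 + 2/7·1 = 1 ✓
b·c: 2/7·(-7/6) = -1/3 ≠ 1/2 ⇒ order 1.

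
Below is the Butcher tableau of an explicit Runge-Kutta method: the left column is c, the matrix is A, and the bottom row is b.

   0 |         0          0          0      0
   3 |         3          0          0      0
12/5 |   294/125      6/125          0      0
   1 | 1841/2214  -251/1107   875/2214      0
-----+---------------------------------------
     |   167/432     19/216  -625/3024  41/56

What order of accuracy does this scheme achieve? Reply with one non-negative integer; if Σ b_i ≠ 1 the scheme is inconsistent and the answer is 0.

b = (167/432, 19/216, -625/3024, 41/56)
c = (0, 3, 12/5, 1)
Ac = (0, 0, 18/125, 11/41)
Σ b_i: 167/432·1 + 19/216·1 + (-625/3024)·1 + 41/56·1 = 1 ✓
b·c: 19/216·3 + (-625/3024)·12/5 + 41/56·1 = 1/2 ✓
b·c²: 19/216·9 + (-625/3024)·144/25 + 41/56·1 = 1/3 ✓
b·Ac: (-625/3024)·18/125 + 41/56·11/41 = 1/6 ✓
b·c³: 19/216·27 + (-625/3024)·1728/125 + 41/56·1 = 1/4 ✓
b·(c∘Ac): (-625/3024)·216/625 + 41/56·11/41 = 1/8 ✓
b·Ac²: (-625/3024)·54/125 + 41/56·29/123 = 1/12 ✓
b·A²c: 41/56·7/123 = 1/24 ✓; 4 stages ⇒ order 4.

4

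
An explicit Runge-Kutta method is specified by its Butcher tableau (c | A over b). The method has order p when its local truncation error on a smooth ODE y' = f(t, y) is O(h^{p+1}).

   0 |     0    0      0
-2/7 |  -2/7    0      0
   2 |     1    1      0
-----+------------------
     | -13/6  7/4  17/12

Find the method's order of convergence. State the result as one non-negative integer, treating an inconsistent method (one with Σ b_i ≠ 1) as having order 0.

b = (-13/6, 7/4, 17/12)
c = (0, -2/7, 2)
Ac = (0, 0, -2/7)
Σ b_i: (-13/6)·1 + 7/4·1 + 17/12·1 = 1 ✓
b·c: 7/4·(-2/7) + 17/12·2 = 7/3 ≠ 1/2 ⇒ order 1.

1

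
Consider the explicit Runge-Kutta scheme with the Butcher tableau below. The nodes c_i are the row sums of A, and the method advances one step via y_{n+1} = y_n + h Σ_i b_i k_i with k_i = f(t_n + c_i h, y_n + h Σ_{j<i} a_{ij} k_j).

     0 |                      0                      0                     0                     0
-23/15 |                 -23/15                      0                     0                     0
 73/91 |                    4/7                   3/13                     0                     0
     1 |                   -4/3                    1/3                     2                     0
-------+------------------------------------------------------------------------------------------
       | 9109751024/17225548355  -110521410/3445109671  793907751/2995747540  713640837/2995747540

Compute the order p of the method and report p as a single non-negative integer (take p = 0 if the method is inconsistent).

3

b = (9109751024/17225548355, -110521410/3445109671, 793907751/2995747540, 713640837/2995747540)
c = (0, -23/15, 73/91, 1)
Ac = (0, 0, -23/65, 4477/4095)
Σ b_i: 9109751024/17225548355·1 + (-110521410/3445109671)·1 + 793907751/2995747540·1 + 713640837/2995747540·1 = 1 ✓
b·c: (-110521410/3445109671)·(-23/15) + 793907751/2995747540·73/91 + 713640837/2995747540·1 = 1/2 ✓
b·c²: (-110521410/3445109671)·529/225 + 793907751/2995747540·5329/8281 + 713640837/2995747540·1 = 1/3 ✓
b·Ac: 793907751/2995747540·(-23/65) + 713640837/2995747540·4477/4095 = 1/6 ✓
b·c³: (-110521410/3445109671)·(-12167/3375) + 793907751/2995747540·389017/753571 + 713640837/2995747540·1 = 3009712566047/6133793088150 ≠ 1/4 ⇒ order 3.
b·(c∘Ac): 793907751/2995747540·(-1679/5915) + 713640837/2995747540·4477/4095 = 2080717831/11234053275 ≠ 1/8
b·Ac²: 793907751/2995747540·529/975 + 713640837/2995747540·11574799/5589675 = 3907684445299/6133793088150 ≠ 1/12
b·A²c: 713640837/2995747540·(-46/65) = -1262595327/7489368850 ≠ 1/24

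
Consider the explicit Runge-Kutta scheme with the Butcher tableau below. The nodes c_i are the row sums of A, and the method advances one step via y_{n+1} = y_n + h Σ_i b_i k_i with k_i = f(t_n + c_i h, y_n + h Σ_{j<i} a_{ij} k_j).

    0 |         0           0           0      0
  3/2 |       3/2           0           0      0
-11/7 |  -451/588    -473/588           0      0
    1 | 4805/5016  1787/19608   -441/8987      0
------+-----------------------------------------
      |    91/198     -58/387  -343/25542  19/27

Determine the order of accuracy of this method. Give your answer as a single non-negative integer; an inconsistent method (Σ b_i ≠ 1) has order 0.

4

b = (91/198, -58/387, -343/25542, 19/27)
c = (0, 3/2, -11/7, 1)
Ac = (0, 0, -473/392, 65/304)
Σ b_i: 91/198·1 + (-58/387)·1 + (-343/25542)·1 + 19/27·1 = 1 ✓
b·c: (-58/387)·3/2 + (-343/25542)·(-11/7) + 19/27·1 = 1/2 ✓
b·c²: (-58/387)·9/4 + (-343/25542)·121/49 + 19/27·1 = 1/3 ✓
b·Ac: (-343/25542)·(-473/392) + 19/27·65/304 = 1/6 ✓
b·c³: (-58/387)·27/8 + (-343/25542)·(-1331/343) + 19/27·1 = 1/4 ✓
b·(c∘Ac): (-343/25542)·5203/2744 + 19/27·65/304 = 1/8 ✓
b·Ac²: (-343/25542)·(-1419/784) + 19/27·51/608 = 1/12 ✓
b·A²c: 19/27·9/152 = 1/24 ✓; 4 stages ⇒ order 4.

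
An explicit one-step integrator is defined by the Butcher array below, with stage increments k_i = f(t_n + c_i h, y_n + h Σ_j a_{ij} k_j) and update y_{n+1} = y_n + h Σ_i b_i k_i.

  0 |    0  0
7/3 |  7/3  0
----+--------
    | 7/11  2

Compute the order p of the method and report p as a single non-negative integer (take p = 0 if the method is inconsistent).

b = (7/11, 2)
c = (0, 7/3)
Σ b_i: 7/11·1 + 2·1 = 29/11 ≠ 1 ⇒ order 0.

0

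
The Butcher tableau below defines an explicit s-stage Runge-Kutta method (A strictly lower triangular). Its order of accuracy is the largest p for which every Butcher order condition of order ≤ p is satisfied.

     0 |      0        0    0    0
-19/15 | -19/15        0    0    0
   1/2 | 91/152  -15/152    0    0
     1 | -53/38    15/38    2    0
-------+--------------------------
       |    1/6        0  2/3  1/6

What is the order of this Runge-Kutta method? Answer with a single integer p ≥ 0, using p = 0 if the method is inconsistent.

4

b = (1/6, 0, 2/3, 1/6)
c = (0, -19/15, 1/2, 1)
Ac = (0, 0, 1/8, 1/2)
Σ b_i: 1/6·1 + 2/3·1 + 1/6·1 = 1 ✓
b·c: 2/3·1/2 + 1/6·1 = 1/2 ✓
b·c²: 2/3·1/4 + 1/6·1 = 1/3 ✓
b·Ac: 2/3·1/8 + 1/6·1/2 = 1/6 ✓
b·c³: 2/3·1/8 + 1/6·1 = 1/4 ✓
b·(c∘Ac): 2/3·1/16 + 1/6·1/2 = 1/8 ✓
b·Ac²: 2/3·(-19/120) + 1/6·17/15 = 1/12 ✓
b·A²c: 1/6·1/4 = 1/24 ✓; 4 stages ⇒ order 4.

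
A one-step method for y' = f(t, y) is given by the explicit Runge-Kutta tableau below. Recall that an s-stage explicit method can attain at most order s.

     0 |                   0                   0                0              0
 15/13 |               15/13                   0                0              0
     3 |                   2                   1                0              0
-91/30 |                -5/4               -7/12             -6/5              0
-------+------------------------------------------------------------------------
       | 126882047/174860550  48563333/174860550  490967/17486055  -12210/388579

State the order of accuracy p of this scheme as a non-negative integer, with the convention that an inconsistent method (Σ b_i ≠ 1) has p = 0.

3

b = (126882047/174860550, 48563333/174860550, 490967/17486055, -12210/388579)
c = (0, 15/13, 3, -91/30)
Ac = (0, 0, 15/13, -1111/260)
Σ b_i: 126882047/174860550·1 + 48563333/174860550·1 + 490967/17486055·1 + (-12210/388579)·1 = 1 ✓
b·c: 48563333/174860550·15/13 + 490967/17486055·3 + (-12210/388579)·(-91/30) = 1/2 ✓
b·c²: 48563333/174860550·225/169 + 490967/17486055·9 + (-12210/388579)·8281/900 = 1/3 ✓
b·Ac: 490967/17486055·15/13 + (-12210/388579)·(-1111/260) = 1/6 ✓
b·c³: 48563333/174860550·3375/2197 + 490967/17486055·27 + (-12210/388579)·(-753571/27000) = 9373392251/4546374300 ≠ 1/4 ⇒ order 3.
b·(c∘Ac): 490967/17486055·45/13 + (-12210/388579)·7777/600 = -31328767/101030540 ≠ 1/8
b·Ac²: 490967/17486055·225/169 + (-12210/388579)·(-39129/3380) = 4052783/10103054 ≠ 1/12
b·A²c: (-12210/388579)·(-18/13) = 219780/5051527 ≠ 1/24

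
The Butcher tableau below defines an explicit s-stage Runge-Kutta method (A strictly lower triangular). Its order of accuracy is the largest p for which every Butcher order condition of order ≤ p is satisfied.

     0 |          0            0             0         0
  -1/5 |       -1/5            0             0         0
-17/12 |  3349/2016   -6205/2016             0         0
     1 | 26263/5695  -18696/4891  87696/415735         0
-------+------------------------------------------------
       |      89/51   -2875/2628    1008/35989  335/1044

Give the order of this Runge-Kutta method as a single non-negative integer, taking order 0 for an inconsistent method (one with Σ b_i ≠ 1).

b = (89/51, -2875/2628, 1008/35989, 335/1044)
c = (0, -1/5, -17/12, 1)
Ac = (0, 0, 1241/2016, 156/335)
Σ b_i: 89/51·1 + (-2875/2628)·1 + 1008/35989·1 + 335/1044·1 = 1 ✓
b·c: (-2875/2628)·(-1/5) + 1008/35989·(-17/12) + 335/1044·1 = 1/2 ✓
b·c²: (-2875/2628)·1/25 + 1008/35989·289/144 + 335/1044·1 = 1/3 ✓
b·Ac: 1008/35989·1241/2016 + 335/1044·156/335 = 1/6 ✓
b·c³: (-2875/2628)·(-1/125) + 1008/35989·(-4913/1728) + 335/1044·1 = 1/4 ✓
b·(c∘Ac): 1008/35989·(-21097/24192) + 335/1044·156/335 = 1/8 ✓
b·Ac²: 1008/35989·(-1241/10080) + 335/1044·453/1675 = 1/12 ✓
b·A²c: 335/1044·87/670 = 1/24 ✓; 4 stages ⇒ order 4.

4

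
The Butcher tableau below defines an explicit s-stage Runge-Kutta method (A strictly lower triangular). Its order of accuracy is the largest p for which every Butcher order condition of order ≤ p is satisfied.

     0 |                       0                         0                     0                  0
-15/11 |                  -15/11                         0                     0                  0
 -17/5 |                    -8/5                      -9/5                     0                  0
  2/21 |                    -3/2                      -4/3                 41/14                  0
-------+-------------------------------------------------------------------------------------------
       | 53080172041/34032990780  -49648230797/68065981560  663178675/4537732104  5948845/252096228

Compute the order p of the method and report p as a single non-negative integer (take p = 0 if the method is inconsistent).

b = (53080172041/34032990780, -49648230797/68065981560, 663178675/4537732104, 5948845/252096228)
c = (0, -15/11, -17/5, 2/21)
Ac = (0, 0, 27/11, -6267/770)
Σ b_i: 53080172041/34032990780·1 + (-49648230797/68065981560)·1 + 663178675/4537732104·1 + 5948845/252096228·1 = 1 ✓
b·c: (-49648230797/68065981560)·(-15/11) + 663178675/4537732104·(-17/5) + 5948845/252096228·2/21 = 1/2 ✓
b·c²: (-49648230797/68065981560)·225/121 + 663178675/4537732104·289/25 + 5948845/252096228·4/441 = 1/3 ✓
b·Ac: 663178675/4537732104·27/11 + 5948845/252096228·(-6267/770) = 1/6 ✓
b·c³: (-49648230797/68065981560)·(-3375/1331) + 663178675/4537732104·(-4913/125) + 5948845/252096228·8/9261 = -2551489673902/655135072515 ≠ 1/4 ⇒ order 3.
b·(c∘Ac): 663178675/4537732104·(-459/55) + 5948845/252096228·(-2089/2695) = -6865868503/5546117016 ≠ 1/8
b·Ac²: 663178675/4537732104·(-405/121) + 5948845/252096228·1328729/42350 = 1741474547/6932646270 ≠ 1/12
b·A²c: 5948845/252096228·1107/154 = 104529705/616235224 ≠ 1/24

3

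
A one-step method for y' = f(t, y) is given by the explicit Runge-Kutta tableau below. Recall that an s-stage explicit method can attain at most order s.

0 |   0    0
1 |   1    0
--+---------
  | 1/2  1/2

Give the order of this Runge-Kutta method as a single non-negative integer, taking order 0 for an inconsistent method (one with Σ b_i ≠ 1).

2

b = (1/2, 1/2)
c = (0, 1)
Σ b_i: 1/2·1 + 1/2·1 = 1 ✓
b·c: 1/2·1 = 1/2 ✓; 2 stages ⇒ order 2.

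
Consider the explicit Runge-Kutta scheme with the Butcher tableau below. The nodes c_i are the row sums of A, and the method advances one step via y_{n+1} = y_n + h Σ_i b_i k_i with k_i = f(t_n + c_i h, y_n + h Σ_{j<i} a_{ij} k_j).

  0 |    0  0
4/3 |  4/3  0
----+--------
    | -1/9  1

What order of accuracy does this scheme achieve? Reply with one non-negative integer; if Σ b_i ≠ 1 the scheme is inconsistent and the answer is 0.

0

b = (-1/9, 1)
c = (0, 4/3)
Σ b_i: (-1/9)·1 + 1·1 = 8/9 ≠ 1 ⇒ order 0.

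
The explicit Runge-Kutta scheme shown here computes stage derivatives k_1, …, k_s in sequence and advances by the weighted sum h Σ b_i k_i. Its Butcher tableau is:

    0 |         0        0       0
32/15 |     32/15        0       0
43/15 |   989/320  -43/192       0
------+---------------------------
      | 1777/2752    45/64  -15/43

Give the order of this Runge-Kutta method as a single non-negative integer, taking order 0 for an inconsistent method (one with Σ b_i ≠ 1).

3

b = (1777/2752, 45/64, -15/43)
c = (0, 32/15, 43/15)
Ac = (0, 0, -43/90)
Σ b_i: 1777/2752·1 + 45/64·1 + (-15/43)·1 = 1 ✓
b·c: 45/64·32/15 + (-15/43)·43/15 = 1/2 ✓
b·c²: 45/64·1024/225 + (-15/43)·1849/225 = 1/3 ✓
b·Ac: (-15/43)·(-43/90) = 1/6 ✓; 3 stages ⇒ order 3.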